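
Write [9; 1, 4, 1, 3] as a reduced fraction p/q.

226/23

Fold from the inside: start with 3/1.
  1 + 1/3 = 4/3
  4 + 3/4 = 19/4
  1 + 4/19 = 23/19
  9 + 19/23 = 226/23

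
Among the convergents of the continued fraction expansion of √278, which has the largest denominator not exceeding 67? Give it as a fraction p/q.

√278 = [16; 1, 2, 16, 2, 1, 32, …] (period length 6).
Convergents:
  p_0/q_0 = 16/1
  p_1/q_1 = 17/1
  p_2/q_2 = 50/3
  p_3/q_3 = 817/49
  p_4/q_4 = 1684/101
q_3 = 49 ≤ 67 < 101 = q_4, so the answer is 817/49.

817/49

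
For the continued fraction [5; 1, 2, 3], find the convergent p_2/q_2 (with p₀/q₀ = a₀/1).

Using pₖ = aₖpₖ₋₁ + pₖ₋₂, qₖ = aₖqₖ₋₁ + qₖ₋₂ (with p₋₁=1, p₋₂=0, q₋₁=0, q₋₂=1):
  k=0: a=5, p=5, q=1
  k=1: a=1, p=6, q=1
  k=2: a=2, p=17, q=3

17/3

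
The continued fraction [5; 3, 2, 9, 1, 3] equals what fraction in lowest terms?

Fold from the inside: start with 3/1.
  1 + 1/3 = 4/3
  9 + 3/4 = 39/4
  2 + 4/39 = 82/39
  3 + 39/82 = 285/82
  5 + 82/285 = 1507/285

1507/285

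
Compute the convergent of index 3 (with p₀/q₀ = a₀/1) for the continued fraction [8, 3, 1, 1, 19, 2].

58/7

Using pₖ = aₖpₖ₋₁ + pₖ₋₂, qₖ = aₖqₖ₋₁ + qₖ₋₂ (with p₋₁=1, p₋₂=0, q₋₁=0, q₋₂=1):
  k=0: a=8, p=8, q=1
  k=1: a=3, p=25, q=3
  k=2: a=1, p=33, q=4
  k=3: a=1, p=58, q=7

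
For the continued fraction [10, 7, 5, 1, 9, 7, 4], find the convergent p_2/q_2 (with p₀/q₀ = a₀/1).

365/36

Using pₖ = aₖpₖ₋₁ + pₖ₋₂, qₖ = aₖqₖ₋₁ + qₖ₋₂ (with p₋₁=1, p₋₂=0, q₋₁=0, q₋₂=1):
  k=0: a=10, p=10, q=1
  k=1: a=7, p=71, q=7
  k=2: a=5, p=365, q=36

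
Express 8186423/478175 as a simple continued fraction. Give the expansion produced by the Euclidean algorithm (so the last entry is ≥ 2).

[17; 8, 3, 11, 10, 11, 15]

8186423 = 17·478175 + 57448
478175 = 8·57448 + 18591
57448 = 3·18591 + 1675
18591 = 11·1675 + 166
1675 = 10·166 + 15
166 = 11·15 + 1
15 = 15·1 + 0  (stop)
So 8186423/478175 = [17; 8, 3, 11, 10, 11, 15].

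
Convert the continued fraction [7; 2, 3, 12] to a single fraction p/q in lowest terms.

639/86

Using pₖ = aₖpₖ₋₁ + pₖ₋₂ and qₖ = aₖqₖ₋₁ + qₖ₋₂:
  k=0: a=7, p=7, q=1
  k=1: a=2, p=15, q=2
  k=2: a=3, p=52, q=7
  k=3: a=12, p=639, q=86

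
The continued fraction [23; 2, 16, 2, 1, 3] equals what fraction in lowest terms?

Using pₖ = aₖpₖ₋₁ + pₖ₋₂ and qₖ = aₖqₖ₋₁ + qₖ₋₂:
  k=0: a=23, p=23, q=1
  k=1: a=2, p=47, q=2
  k=2: a=16, p=775, q=33
  k=3: a=2, p=1597, q=68
  k=4: a=1, p=2372, q=101
  k=5: a=3, p=8713, q=371

8713/371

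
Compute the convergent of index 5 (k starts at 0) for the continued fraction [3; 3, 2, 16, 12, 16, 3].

73322/22307

Using pₖ = aₖpₖ₋₁ + pₖ₋₂, qₖ = aₖqₖ₋₁ + qₖ₋₂ (with p₋₁=1, p₋₂=0, q₋₁=0, q₋₂=1):
  k=0: a=3, p=3, q=1
  k=1: a=3, p=10, q=3
  k=2: a=2, p=23, q=7
  k=3: a=16, p=378, q=115
  k=4: a=12, p=4559, q=1387
  k=5: a=16, p=73322, q=22307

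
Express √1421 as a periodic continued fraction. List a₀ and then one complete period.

[37; 1, 2, 3, 2, 3, 2, 1, 74]

a₀ = ⌊√1421⌋ = 37.
With m₀=0, d₀=1 and mₖ₊₁ = dₖaₖ − mₖ, dₖ₊₁ = (n − mₖ₊₁²)/dₖ, aₖ₊₁ = ⌊(a₀+mₖ₊₁)/dₖ₊₁⌋:
  k=1: m=37, d=52, a=1
  k=2: m=15, d=23, a=2
  k=3: m=31, d=20, a=3
  k=4: m=29, d=29, a=2
  k=5: m=29, d=20, a=3
  k=6: m=31, d=23, a=2
  k=7: m=15, d=52, a=1
  k=8: m=37, d=1, a=74
d=1 and a=2a₀=74 at k=8, so the next step gives (m, d) = (37, 52) again — its k=1 value — and the period has length 8.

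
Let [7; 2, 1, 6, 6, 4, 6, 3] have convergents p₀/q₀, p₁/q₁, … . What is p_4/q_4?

Using pₖ = aₖpₖ₋₁ + pₖ₋₂, qₖ = aₖqₖ₋₁ + qₖ₋₂ (with p₋₁=1, p₋₂=0, q₋₁=0, q₋₂=1):
  k=0: a=7, p=7, q=1
  k=1: a=2, p=15, q=2
  k=2: a=1, p=22, q=3
  k=3: a=6, p=147, q=20
  k=4: a=6, p=904, q=123

904/123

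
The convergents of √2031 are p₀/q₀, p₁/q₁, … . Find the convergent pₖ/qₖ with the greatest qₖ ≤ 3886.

60885/1351

√2031 = [45; 15, 90, …] (period length 2).
Convergents:
  p_0/q_0 = 45/1
  p_1/q_1 = 676/15
  p_2/q_2 = 60885/1351
  p_3/q_3 = 913951/20280
q_2 = 1351 ≤ 3886 < 20280 = q_3, so the answer is 60885/1351.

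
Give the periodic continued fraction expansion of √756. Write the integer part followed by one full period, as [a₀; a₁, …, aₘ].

a₀ = ⌊√756⌋ = 27.
With m₀=0, d₀=1 and mₖ₊₁ = dₖaₖ − mₖ, dₖ₊₁ = (n − mₖ₊₁²)/dₖ, aₖ₊₁ = ⌊(a₀+mₖ₊₁)/dₖ₊₁⌋:
  k=1: m=27, d=27, a=2
  k=2: m=27, d=1, a=54
d=1 and a=2a₀=54 at k=2, so the next step gives (m, d) = (27, 27) again — its k=1 value — and the period has length 2.

[27; 2, 54]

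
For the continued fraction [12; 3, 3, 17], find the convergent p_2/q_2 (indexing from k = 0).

Using pₖ = aₖpₖ₋₁ + pₖ₋₂, qₖ = aₖqₖ₋₁ + qₖ₋₂ (with p₋₁=1, p₋₂=0, q₋₁=0, q₋₂=1):
  k=0: a=12, p=12, q=1
  k=1: a=3, p=37, q=3
  k=2: a=3, p=123, q=10

123/10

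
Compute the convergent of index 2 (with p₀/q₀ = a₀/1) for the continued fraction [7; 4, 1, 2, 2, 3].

36/5

Using pₖ = aₖpₖ₋₁ + pₖ₋₂, qₖ = aₖqₖ₋₁ + qₖ₋₂ (with p₋₁=1, p₋₂=0, q₋₁=0, q₋₂=1):
  k=0: a=7, p=7, q=1
  k=1: a=4, p=29, q=4
  k=2: a=1, p=36, q=5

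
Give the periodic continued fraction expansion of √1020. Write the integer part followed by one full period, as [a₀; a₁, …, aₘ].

[31; 1, 14, 1, 62]

a₀ = ⌊√1020⌋ = 31.
With m₀=0, d₀=1 and mₖ₊₁ = dₖaₖ − mₖ, dₖ₊₁ = (n − mₖ₊₁²)/dₖ, aₖ₊₁ = ⌊(a₀+mₖ₊₁)/dₖ₊₁⌋:
  k=1: m=31, d=59, a=1
  k=2: m=28, d=4, a=14
  k=3: m=28, d=59, a=1
  k=4: m=31, d=1, a=62
d=1 and a=2a₀=62 at k=4, so the next step gives (m, d) = (31, 59) again — its k=1 value — and the period has length 4.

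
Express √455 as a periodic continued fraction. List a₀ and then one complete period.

a₀ = ⌊√455⌋ = 21.

[21; 3, 42]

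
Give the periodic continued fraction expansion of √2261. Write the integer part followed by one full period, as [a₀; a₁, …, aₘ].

[47; 1, 1, 4, 1, 1, 94]

a₀ = ⌊√2261⌋ = 47.
With m₀=0, d₀=1 and mₖ₊₁ = dₖaₖ − mₖ, dₖ₊₁ = (n − mₖ₊₁²)/dₖ, aₖ₊₁ = ⌊(a₀+mₖ₊₁)/dₖ₊₁⌋:
  k=1: m=47, d=52, a=1
  k=2: m=5, d=43, a=1
  k=3: m=38, d=19, a=4
  k=4: m=38, d=43, a=1
  k=5: m=5, d=52, a=1
  k=6: m=47, d=1, a=94
d=1 and a=2a₀=94 at k=6, so the next step gives (m, d) = (47, 52) again — its k=1 value — and the period has length 6.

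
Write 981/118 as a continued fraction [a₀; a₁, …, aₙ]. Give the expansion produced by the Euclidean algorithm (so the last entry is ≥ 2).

[8; 3, 5, 3, 2]

981 = 8*118 + 37
118 = 3*37 + 7
37 = 5*7 + 2
7 = 3*2 + 1
2 = 2*1 + 0  (stop)
So 981/118 = [8; 3, 5, 3, 2].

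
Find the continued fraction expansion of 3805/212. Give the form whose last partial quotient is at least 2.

3805 = 17×212 + 201
212 = 1×201 + 11
201 = 18×11 + 3
11 = 3×3 + 2
3 = 1×2 + 1
2 = 2×1 + 0  (stop)
So 3805/212 = [17; 1, 18, 3, 1, 2].

[17; 1, 18, 3, 1, 2]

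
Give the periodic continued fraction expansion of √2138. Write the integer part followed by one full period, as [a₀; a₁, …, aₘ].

a₀ = ⌊√2138⌋ = 46.
With m₀=0, d₀=1 and mₖ₊₁ = dₖaₖ − mₖ, dₖ₊₁ = (n − mₖ₊₁²)/dₖ, aₖ₊₁ = ⌊(a₀+mₖ₊₁)/dₖ₊₁⌋:
  k=1: m=46, d=22, a=4
  k=2: m=42, d=17, a=5
  k=3: m=43, d=17, a=5
  k=4: m=42, d=22, a=4
  k=5: m=46, d=1, a=92
d=1 and a=2a₀=92 at k=5, so the next step gives (m, d) = (46, 22) again — its k=1 value — and the period has length 5.

[46; 4, 5, 5, 4, 92]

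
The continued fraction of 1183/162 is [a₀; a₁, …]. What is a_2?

1183 = 7·162 + 49   →  a_0 = 7
162 = 3·49 + 15   →  a_1 = 3
49 = 3·15 + 4   →  a_2 = 3

3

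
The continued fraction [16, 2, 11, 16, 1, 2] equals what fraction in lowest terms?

19049/1156

Using pₖ = aₖpₖ₋₁ + pₖ₋₂ and qₖ = aₖqₖ₋₁ + qₖ₋₂:
  k=0: a=16, p=16, q=1
  k=1: a=2, p=33, q=2
  k=2: a=11, p=379, q=23
  k=3: a=16, p=6097, q=370
  k=4: a=1, p=6476, q=393
  k=5: a=2, p=19049, q=1156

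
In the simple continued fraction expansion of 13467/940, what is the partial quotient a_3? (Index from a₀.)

6

13467 = 14·940 + 307   →  a_0 = 14
940 = 3·307 + 19   →  a_1 = 3
307 = 16·19 + 3   →  a_2 = 16
19 = 6·3 + 1   →  a_3 = 6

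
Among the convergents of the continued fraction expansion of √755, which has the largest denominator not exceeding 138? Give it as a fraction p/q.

1209/44

√755 = [27; 2, 10, 2, 54, …] (period length 4).
Convergents:
  p_0/q_0 = 27/1
  p_1/q_1 = 55/2
  p_2/q_2 = 577/21
  p_3/q_3 = 1209/44
  p_4/q_4 = 65863/2397
q_3 = 44 ≤ 138 < 2397 = q_4, so the answer is 1209/44.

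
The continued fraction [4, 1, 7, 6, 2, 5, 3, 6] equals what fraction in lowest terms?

56758/11637

Using pₖ = aₖpₖ₋₁ + pₖ₋₂ and qₖ = aₖqₖ₋₁ + qₖ₋₂:
  k=0: a=4, p=4, q=1
  k=1: a=1, p=5, q=1
  k=2: a=7, p=39, q=8
  k=3: a=6, p=239, q=49
  k=4: a=2, p=517, q=106
  k=5: a=5, p=2824, q=579
  k=6: a=3, p=8989, q=1843
  k=7: a=6, p=56758, q=11637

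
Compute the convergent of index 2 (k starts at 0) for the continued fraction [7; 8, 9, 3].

520/73

Using pₖ = aₖpₖ₋₁ + pₖ₋₂, qₖ = aₖqₖ₋₁ + qₖ₋₂ (with p₋₁=1, p₋₂=0, q₋₁=0, q₋₂=1):
  k=0: a=7, p=7, q=1
  k=1: a=8, p=57, q=8
  k=2: a=9, p=520, q=73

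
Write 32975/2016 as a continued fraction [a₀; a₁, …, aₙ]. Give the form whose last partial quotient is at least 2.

[16; 2, 1, 4, 10, 14]

32975 = 16×2016 + 719
2016 = 2×719 + 578
719 = 1×578 + 141
578 = 4×141 + 14
141 = 10×14 + 1
14 = 14×1 + 0  (stop)
So 32975/2016 = [16; 2, 1, 4, 10, 14].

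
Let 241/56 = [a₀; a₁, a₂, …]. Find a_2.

3

241 = 4·56 + 17   →  a_0 = 4
56 = 3·17 + 5   →  a_1 = 3
17 = 3·5 + 2   →  a_2 = 3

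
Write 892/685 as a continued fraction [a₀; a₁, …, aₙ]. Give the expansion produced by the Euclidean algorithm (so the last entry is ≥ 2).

892 = 1*685 + 207
685 = 3*207 + 64
207 = 3*64 + 15
64 = 4*15 + 4
15 = 3*4 + 3
4 = 1*3 + 1
3 = 3*1 + 0  (stop)
So 892/685 = [1; 3, 3, 4, 3, 1, 3].

[1; 3, 3, 4, 3, 1, 3]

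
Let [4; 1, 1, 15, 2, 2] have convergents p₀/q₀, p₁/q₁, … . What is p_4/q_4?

Using pₖ = aₖpₖ₋₁ + pₖ₋₂, qₖ = aₖqₖ₋₁ + qₖ₋₂ (with p₋₁=1, p₋₂=0, q₋₁=0, q₋₂=1):
  k=0: a=4, p=4, q=1
  k=1: a=1, p=5, q=1
  k=2: a=1, p=9, q=2
  k=3: a=15, p=140, q=31
  k=4: a=2, p=289, q=64

289/64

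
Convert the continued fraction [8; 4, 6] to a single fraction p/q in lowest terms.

Using pₖ = aₖpₖ₋₁ + pₖ₋₂ and qₖ = aₖqₖ₋₁ + qₖ₋₂:
  k=0: a=8, p=8, q=1
  k=1: a=4, p=33, q=4
  k=2: a=6, p=206, q=25

206/25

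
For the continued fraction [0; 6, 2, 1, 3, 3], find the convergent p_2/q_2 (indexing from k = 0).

Using pₖ = aₖpₖ₋₁ + pₖ₋₂, qₖ = aₖqₖ₋₁ + qₖ₋₂ (with p₋₁=1, p₋₂=0, q₋₁=0, q₋₂=1):
  k=0: a=0, p=0, q=1
  k=1: a=6, p=1, q=6
  k=2: a=2, p=2, q=13

2/13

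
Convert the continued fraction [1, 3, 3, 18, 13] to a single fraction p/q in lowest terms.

Using pₖ = aₖpₖ₋₁ + pₖ₋₂ and qₖ = aₖqₖ₋₁ + qₖ₋₂:
  k=0: a=1, p=1, q=1
  k=1: a=3, p=4, q=3
  k=2: a=3, p=13, q=10
  k=3: a=18, p=238, q=183
  k=4: a=13, p=3107, q=2389

3107/2389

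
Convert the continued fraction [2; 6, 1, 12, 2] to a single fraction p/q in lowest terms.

Using pₖ = aₖpₖ₋₁ + pₖ₋₂ and qₖ = aₖqₖ₋₁ + qₖ₋₂:
  k=0: a=2, p=2, q=1
  k=1: a=6, p=13, q=6
  k=2: a=1, p=15, q=7
  k=3: a=12, p=193, q=90
  k=4: a=2, p=401, q=187

401/187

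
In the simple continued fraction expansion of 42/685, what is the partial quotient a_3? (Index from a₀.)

4

42 = 0·685 + 42   →  a_0 = 0
685 = 16·42 + 13   →  a_1 = 16
42 = 3·13 + 3   →  a_2 = 3
13 = 4·3 + 1   →  a_3 = 4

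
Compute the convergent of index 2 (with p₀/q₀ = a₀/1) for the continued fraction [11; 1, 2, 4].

35/3

Using pₖ = aₖpₖ₋₁ + pₖ₋₂, qₖ = aₖqₖ₋₁ + qₖ₋₂ (with p₋₁=1, p₋₂=0, q₋₁=0, q₋₂=1):
  k=0: a=11, p=11, q=1
  k=1: a=1, p=12, q=1
  k=2: a=2, p=35, q=3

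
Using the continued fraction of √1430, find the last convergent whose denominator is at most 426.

13311/352

√1430 = [37; 1, 4, 2, 2, 2, 4, 1, 74, …] (period length 8).
Convergents:
  p_0/q_0 = 37/1
  p_1/q_1 = 38/1
  p_2/q_2 = 189/5
  p_3/q_3 = 416/11
  p_4/q_4 = 1021/27
  p_5/q_5 = 2458/65
  p_6/q_6 = 10853/287
  p_7/q_7 = 13311/352
  p_8/q_8 = 995867/26335
q_7 = 352 ≤ 426 < 26335 = q_8, so the answer is 13311/352.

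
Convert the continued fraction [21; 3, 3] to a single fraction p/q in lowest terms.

213/10

Using pₖ = aₖpₖ₋₁ + pₖ₋₂ and qₖ = aₖqₖ₋₁ + qₖ₋₂:
  k=0: a=21, p=21, q=1
  k=1: a=3, p=64, q=3
  k=2: a=3, p=213, q=10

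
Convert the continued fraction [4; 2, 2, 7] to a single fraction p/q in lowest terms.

163/37

Fold from the inside: start with 7/1.
  2 + 1/7 = 15/7
  2 + 7/15 = 37/15
  4 + 15/37 = 163/37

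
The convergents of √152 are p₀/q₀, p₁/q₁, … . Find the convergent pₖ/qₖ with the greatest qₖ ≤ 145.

900/73

√152 = [12; 3, 24, …] (period length 2).
Convergents:
  p_0/q_0 = 12/1
  p_1/q_1 = 37/3
  p_2/q_2 = 900/73
  p_3/q_3 = 2737/222
q_2 = 73 ≤ 145 < 222 = q_3, so the answer is 900/73.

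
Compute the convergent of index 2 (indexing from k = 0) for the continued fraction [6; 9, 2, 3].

116/19

Using pₖ = aₖpₖ₋₁ + pₖ₋₂, qₖ = aₖqₖ₋₁ + qₖ₋₂ (with p₋₁=1, p₋₂=0, q₋₁=0, q₋₂=1):
  k=0: a=6, p=6, q=1
  k=1: a=9, p=55, q=9
  k=2: a=2, p=116, q=19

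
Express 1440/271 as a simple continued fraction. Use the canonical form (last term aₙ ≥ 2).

1440 = 5×271 + 85
271 = 3×85 + 16
85 = 5×16 + 5
16 = 3×5 + 1
5 = 5×1 + 0  (stop)
So 1440/271 = [5; 3, 5, 3, 5].

[5; 3, 5, 3, 5]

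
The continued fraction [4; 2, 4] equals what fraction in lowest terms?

40/9

Fold from the inside: start with 4/1.
  2 + 1/4 = 9/4
  4 + 4/9 = 40/9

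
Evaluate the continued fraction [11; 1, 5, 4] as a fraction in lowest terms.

Using pₖ = aₖpₖ₋₁ + pₖ₋₂ and qₖ = aₖqₖ₋₁ + qₖ₋₂:
  k=0: a=11, p=11, q=1
  k=1: a=1, p=12, q=1
  k=2: a=5, p=71, q=6
  k=3: a=4, p=296, q=25

296/25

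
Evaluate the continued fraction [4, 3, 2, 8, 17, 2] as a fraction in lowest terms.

8915/2079

Using pₖ = aₖpₖ₋₁ + pₖ₋₂ and qₖ = aₖqₖ₋₁ + qₖ₋₂:
  k=0: a=4, p=4, q=1
  k=1: a=3, p=13, q=3
  k=2: a=2, p=30, q=7
  k=3: a=8, p=253, q=59
  k=4: a=17, p=4331, q=1010
  k=5: a=2, p=8915, q=2079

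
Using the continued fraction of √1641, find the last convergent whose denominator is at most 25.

81/2

√1641 = [40; 1, 1, 26, 1, 1, 80, …] (period length 6).
Convergents:
  p_0/q_0 = 40/1
  p_1/q_1 = 41/1
  p_2/q_2 = 81/2
  p_3/q_3 = 2147/53
q_2 = 2 ≤ 25 < 53 = q_3, so the answer is 81/2.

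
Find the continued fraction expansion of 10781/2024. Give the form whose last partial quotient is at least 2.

10781 = 5*2024 + 661
2024 = 3*661 + 41
661 = 16*41 + 5
41 = 8*5 + 1
5 = 5*1 + 0  (stop)
So 10781/2024 = [5; 3, 16, 8, 5].

[5; 3, 16, 8, 5]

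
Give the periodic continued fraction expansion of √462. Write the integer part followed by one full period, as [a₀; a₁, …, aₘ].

[21; 2, 42]

a₀ = ⌊√462⌋ = 21.
With m₀=0, d₀=1 and mₖ₊₁ = dₖaₖ − mₖ, dₖ₊₁ = (n − mₖ₊₁²)/dₖ, aₖ₊₁ = ⌊(a₀+mₖ₊₁)/dₖ₊₁⌋:
  k=1: m=21, d=21, a=2
  k=2: m=21, d=1, a=42
d=1 and a=2a₀=42 at k=2, so the next step gives (m, d) = (21, 21) again — its k=1 value — and the period has length 2.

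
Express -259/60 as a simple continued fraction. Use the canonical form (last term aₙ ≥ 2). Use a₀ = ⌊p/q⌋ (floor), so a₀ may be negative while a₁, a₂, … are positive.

-259 = -5·60 + 41
60 = 1·41 + 19
41 = 2·19 + 3
19 = 6·3 + 1
3 = 3·1 + 0  (stop)
So -259/60 = [-5; 1, 2, 6, 3].

[-5; 1, 2, 6, 3]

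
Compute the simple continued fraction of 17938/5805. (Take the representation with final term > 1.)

17938 = 3×5805 + 523
5805 = 11×523 + 52
523 = 10×52 + 3
52 = 17×3 + 1
3 = 3×1 + 0  (stop)
So 17938/5805 = [3; 11, 10, 17, 3].

[3; 11, 10, 17, 3]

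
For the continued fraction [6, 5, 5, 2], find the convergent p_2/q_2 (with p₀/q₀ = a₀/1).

Using pₖ = aₖpₖ₋₁ + pₖ₋₂, qₖ = aₖqₖ₋₁ + qₖ₋₂ (with p₋₁=1, p₋₂=0, q₋₁=0, q₋₂=1):
  k=0: a=6, p=6, q=1
  k=1: a=5, p=31, q=5
  k=2: a=5, p=161, q=26

161/26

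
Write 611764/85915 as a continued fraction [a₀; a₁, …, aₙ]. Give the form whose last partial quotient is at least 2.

611764 = 7·85915 + 10359
85915 = 8·10359 + 3043
10359 = 3·3043 + 1230
3043 = 2·1230 + 583
1230 = 2·583 + 64
583 = 9·64 + 7
64 = 9·7 + 1
7 = 7·1 + 0  (stop)
So 611764/85915 = [7; 8, 3, 2, 2, 9, 9, 7].

[7; 8, 3, 2, 2, 9, 9, 7]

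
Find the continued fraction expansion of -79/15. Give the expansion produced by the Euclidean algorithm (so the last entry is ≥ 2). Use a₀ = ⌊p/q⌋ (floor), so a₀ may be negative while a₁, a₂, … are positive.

[-6; 1, 2, 1, 3]

-79 = -6×15 + 11
15 = 1×11 + 4
11 = 2×4 + 3
4 = 1×3 + 1
3 = 3×1 + 0  (stop)
So -79/15 = [-6; 1, 2, 1, 3].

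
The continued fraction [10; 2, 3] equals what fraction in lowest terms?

73/7

Fold from the inside: start with 3/1.
  2 + 1/3 = 7/3
  10 + 3/7 = 73/7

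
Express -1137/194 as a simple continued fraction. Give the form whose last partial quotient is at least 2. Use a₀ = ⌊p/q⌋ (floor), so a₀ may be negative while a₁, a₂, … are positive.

-1137 = -6*194 + 27
194 = 7*27 + 5
27 = 5*5 + 2
5 = 2*2 + 1
2 = 2*1 + 0  (stop)
So -1137/194 = [-6; 7, 5, 2, 2].

[-6; 7, 5, 2, 2]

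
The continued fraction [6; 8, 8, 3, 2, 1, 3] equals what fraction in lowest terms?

15265/2493

Fold from the inside: start with 3/1.
  1 + 1/3 = 4/3
  2 + 3/4 = 11/4
  3 + 4/11 = 37/11
  8 + 11/37 = 307/37
  8 + 37/307 = 2493/307
  6 + 307/2493 = 15265/2493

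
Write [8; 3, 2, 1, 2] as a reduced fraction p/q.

224/27

Using pₖ = aₖpₖ₋₁ + pₖ₋₂ and qₖ = aₖqₖ₋₁ + qₖ₋₂:
  k=0: a=8, p=8, q=1
  k=1: a=3, p=25, q=3
  k=2: a=2, p=58, q=7
  k=3: a=1, p=83, q=10
  k=4: a=2, p=224, q=27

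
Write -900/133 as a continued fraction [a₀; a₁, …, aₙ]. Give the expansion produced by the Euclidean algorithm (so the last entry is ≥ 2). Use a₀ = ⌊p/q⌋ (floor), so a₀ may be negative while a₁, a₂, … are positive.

-900 = -7*133 + 31
133 = 4*31 + 9
31 = 3*9 + 4
9 = 2*4 + 1
4 = 4*1 + 0  (stop)
So -900/133 = [-7; 4, 3, 2, 4].

[-7; 4, 3, 2, 4]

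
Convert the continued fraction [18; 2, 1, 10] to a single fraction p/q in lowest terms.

587/32

Fold from the inside: start with 10/1.
  1 + 1/10 = 11/10
  2 + 10/11 = 32/11
  18 + 11/32 = 587/32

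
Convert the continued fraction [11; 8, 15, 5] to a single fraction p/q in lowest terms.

6819/613

Using pₖ = aₖpₖ₋₁ + pₖ₋₂ and qₖ = aₖqₖ₋₁ + qₖ₋₂:
  k=0: a=11, p=11, q=1
  k=1: a=8, p=89, q=8
  k=2: a=15, p=1346, q=121
  k=3: a=5, p=6819, q=613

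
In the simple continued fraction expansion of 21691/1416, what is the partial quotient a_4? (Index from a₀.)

21691 = 15·1416 + 451   →  a_0 = 15
1416 = 3·451 + 63   →  a_1 = 3
451 = 7·63 + 10   →  a_2 = 7
63 = 6·10 + 3   →  a_3 = 6
10 = 3·3 + 1   →  a_4 = 3

3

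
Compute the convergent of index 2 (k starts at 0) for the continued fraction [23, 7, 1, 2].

185/8

Using pₖ = aₖpₖ₋₁ + pₖ₋₂, qₖ = aₖqₖ₋₁ + qₖ₋₂ (with p₋₁=1, p₋₂=0, q₋₁=0, q₋₂=1):
  k=0: a=23, p=23, q=1
  k=1: a=7, p=162, q=7
  k=2: a=1, p=185, q=8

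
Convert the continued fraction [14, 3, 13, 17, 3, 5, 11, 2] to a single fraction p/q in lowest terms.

3726257/260122

Fold from the inside: start with 2/1.
  11 + 1/2 = 23/2
  5 + 2/23 = 117/23
  3 + 23/117 = 374/117
  17 + 117/374 = 6475/374
  13 + 374/6475 = 84549/6475
  3 + 6475/84549 = 260122/84549
  14 + 84549/260122 = 3726257/260122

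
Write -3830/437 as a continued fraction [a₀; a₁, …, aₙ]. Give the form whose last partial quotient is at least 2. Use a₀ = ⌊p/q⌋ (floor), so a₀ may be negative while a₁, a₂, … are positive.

[-9; 4, 4, 8, 3]

-3830 = -9*437 + 103
437 = 4*103 + 25
103 = 4*25 + 3
25 = 8*3 + 1
3 = 3*1 + 0  (stop)
So -3830/437 = [-9; 4, 4, 8, 3].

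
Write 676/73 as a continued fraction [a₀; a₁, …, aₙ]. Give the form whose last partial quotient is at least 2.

676 = 9*73 + 19
73 = 3*19 + 16
19 = 1*16 + 3
16 = 5*3 + 1
3 = 3*1 + 0  (stop)
So 676/73 = [9; 3, 1, 5, 3].

[9; 3, 1, 5, 3]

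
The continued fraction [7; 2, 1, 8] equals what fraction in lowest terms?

Fold from the inside: start with 8/1.
  1 + 1/8 = 9/8
  2 + 8/9 = 26/9
  7 + 9/26 = 191/26

191/26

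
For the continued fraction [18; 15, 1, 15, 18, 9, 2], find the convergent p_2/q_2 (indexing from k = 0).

Using pₖ = aₖpₖ₋₁ + pₖ₋₂, qₖ = aₖqₖ₋₁ + qₖ₋₂ (with p₋₁=1, p₋₂=0, q₋₁=0, q₋₂=1):
  k=0: a=18, p=18, q=1
  k=1: a=15, p=271, q=15
  k=2: a=1, p=289, q=16

289/16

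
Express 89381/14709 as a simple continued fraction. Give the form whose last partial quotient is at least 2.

[6; 13, 19, 2, 3, 8]

89381 = 6*14709 + 1127
14709 = 13*1127 + 58
1127 = 19*58 + 25
58 = 2*25 + 8
25 = 3*8 + 1
8 = 8*1 + 0  (stop)
So 89381/14709 = [6; 13, 19, 2, 3, 8].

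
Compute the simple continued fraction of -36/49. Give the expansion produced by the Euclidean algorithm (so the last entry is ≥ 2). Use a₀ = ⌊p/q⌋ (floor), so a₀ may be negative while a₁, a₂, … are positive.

-36 = -1·49 + 13
49 = 3·13 + 10
13 = 1·10 + 3
10 = 3·3 + 1
3 = 3·1 + 0  (stop)
So -36/49 = [-1; 3, 1, 3, 3].

[-1; 3, 1, 3, 3]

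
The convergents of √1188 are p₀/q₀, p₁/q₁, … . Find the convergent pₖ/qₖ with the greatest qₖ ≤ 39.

517/15

√1188 = [34; 2, 7, 6, 7, 2, 68, …] (period length 6).
Convergents:
  p_0/q_0 = 34/1
  p_1/q_1 = 69/2
  p_2/q_2 = 517/15
  p_3/q_3 = 3171/92
q_2 = 15 ≤ 39 < 92 = q_3, so the answer is 517/15.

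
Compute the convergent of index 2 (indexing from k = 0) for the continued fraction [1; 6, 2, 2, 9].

15/13

Using pₖ = aₖpₖ₋₁ + pₖ₋₂, qₖ = aₖqₖ₋₁ + qₖ₋₂ (with p₋₁=1, p₋₂=0, q₋₁=0, q₋₂=1):
  k=0: a=1, p=1, q=1
  k=1: a=6, p=7, q=6
  k=2: a=2, p=15, q=13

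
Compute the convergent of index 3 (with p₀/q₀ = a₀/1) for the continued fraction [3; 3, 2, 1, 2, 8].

Using pₖ = aₖpₖ₋₁ + pₖ₋₂, qₖ = aₖqₖ₋₁ + qₖ₋₂ (with p₋₁=1, p₋₂=0, q₋₁=0, q₋₂=1):
  k=0: a=3, p=3, q=1
  k=1: a=3, p=10, q=3
  k=2: a=2, p=23, q=7
  k=3: a=1, p=33, q=10

33/10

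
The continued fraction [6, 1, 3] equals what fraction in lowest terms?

27/4

Using pₖ = aₖpₖ₋₁ + pₖ₋₂ and qₖ = aₖqₖ₋₁ + qₖ₋₂:
  k=0: a=6, p=6, q=1
  k=1: a=1, p=7, q=1
  k=2: a=3, p=27, q=4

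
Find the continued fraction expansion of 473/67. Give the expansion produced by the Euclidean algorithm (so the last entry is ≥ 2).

473 = 7*67 + 4
67 = 16*4 + 3
4 = 1*3 + 1
3 = 3*1 + 0  (stop)
So 473/67 = [7; 16, 1, 3].

[7; 16, 1, 3]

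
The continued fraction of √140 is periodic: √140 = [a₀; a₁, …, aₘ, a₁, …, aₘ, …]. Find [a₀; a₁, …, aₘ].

a₀ = ⌊√140⌋ = 11.
With m₀=0, d₀=1 and mₖ₊₁ = dₖaₖ − mₖ, dₖ₊₁ = (n − mₖ₊₁²)/dₖ, aₖ₊₁ = ⌊(a₀+mₖ₊₁)/dₖ₊₁⌋:
  k=1: m=11, d=19, a=1
  k=2: m=8, d=4, a=4
  k=3: m=8, d=19, a=1
  k=4: m=11, d=1, a=22
d=1 and a=2a₀=22 at k=4, so the next step gives (m, d) = (11, 19) again — its k=1 value — and the period has length 4.

[11; 1, 4, 1, 22]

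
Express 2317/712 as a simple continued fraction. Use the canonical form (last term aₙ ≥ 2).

[3; 3, 1, 14, 12]

2317 = 3×712 + 181
712 = 3×181 + 169
181 = 1×169 + 12
169 = 14×12 + 1
12 = 12×1 + 0  (stop)
So 2317/712 = [3; 3, 1, 14, 12].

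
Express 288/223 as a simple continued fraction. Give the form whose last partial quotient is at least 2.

[1; 3, 2, 3, 9]

288 = 1×223 + 65
223 = 3×65 + 28
65 = 2×28 + 9
28 = 3×9 + 1
9 = 9×1 + 0  (stop)
So 288/223 = [1; 3, 2, 3, 9].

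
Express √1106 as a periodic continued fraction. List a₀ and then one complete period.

[33; 3, 1, 8, 1, 3, 66]

a₀ = ⌊√1106⌋ = 33.
With m₀=0, d₀=1 and mₖ₊₁ = dₖaₖ − mₖ, dₖ₊₁ = (n − mₖ₊₁²)/dₖ, aₖ₊₁ = ⌊(a₀+mₖ₊₁)/dₖ₊₁⌋:
  k=1: m=33, d=17, a=3
  k=2: m=18, d=46, a=1
  k=3: m=28, d=7, a=8
  k=4: m=28, d=46, a=1
  k=5: m=18, d=17, a=3
  k=6: m=33, d=1, a=66
d=1 and a=2a₀=66 at k=6, so the next step gives (m, d) = (33, 17) again — its k=1 value — and the period has length 6.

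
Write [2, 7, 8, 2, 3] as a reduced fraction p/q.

Using pₖ = aₖpₖ₋₁ + pₖ₋₂ and qₖ = aₖqₖ₋₁ + qₖ₋₂:
  k=0: a=2, p=2, q=1
  k=1: a=7, p=15, q=7
  k=2: a=8, p=122, q=57
  k=3: a=2, p=259, q=121
  k=4: a=3, p=899, q=420

899/420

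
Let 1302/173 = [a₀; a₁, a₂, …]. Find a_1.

1

1302 = 7·173 + 91   →  a_0 = 7
173 = 1·91 + 82   →  a_1 = 1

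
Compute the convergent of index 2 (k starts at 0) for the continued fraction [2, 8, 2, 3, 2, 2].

36/17

Using pₖ = aₖpₖ₋₁ + pₖ₋₂, qₖ = aₖqₖ₋₁ + qₖ₋₂ (with p₋₁=1, p₋₂=0, q₋₁=0, q₋₂=1):
  k=0: a=2, p=2, q=1
  k=1: a=8, p=17, q=8
  k=2: a=2, p=36, q=17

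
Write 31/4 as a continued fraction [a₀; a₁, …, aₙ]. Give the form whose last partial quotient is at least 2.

31 = 7×4 + 3
4 = 1×3 + 1
3 = 3×1 + 0  (stop)
So 31/4 = [7; 1, 3].

[7; 1, 3]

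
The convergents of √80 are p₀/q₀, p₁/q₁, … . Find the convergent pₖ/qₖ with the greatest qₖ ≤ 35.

161/18

√80 = [8; 1, 16, …] (period length 2).
Convergents:
  p_0/q_0 = 8/1
  p_1/q_1 = 9/1
  p_2/q_2 = 152/17
  p_3/q_3 = 161/18
  p_4/q_4 = 2728/305
q_3 = 18 ≤ 35 < 305 = q_4, so the answer is 161/18.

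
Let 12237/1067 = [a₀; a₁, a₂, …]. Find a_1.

12237 = 11·1067 + 500   →  a_0 = 11
1067 = 2·500 + 67   →  a_1 = 2

2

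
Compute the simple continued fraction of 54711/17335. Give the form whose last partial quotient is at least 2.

[3; 6, 2, 2, 6, 8, 3, 3]

54711 = 3*17335 + 2706
17335 = 6*2706 + 1099
2706 = 2*1099 + 508
1099 = 2*508 + 83
508 = 6*83 + 10
83 = 8*10 + 3
10 = 3*3 + 1
3 = 3*1 + 0  (stop)
So 54711/17335 = [3; 6, 2, 2, 6, 8, 3, 3].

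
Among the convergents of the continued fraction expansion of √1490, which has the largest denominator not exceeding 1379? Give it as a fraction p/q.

44738/1159

√1490 = [38; 1, 1, 1, 1, 76, …] (period length 5).
Convergents:
  p_0/q_0 = 38/1
  p_1/q_1 = 39/1
  p_2/q_2 = 77/2
  p_3/q_3 = 116/3
  p_4/q_4 = 193/5
  p_5/q_5 = 14784/383
  p_6/q_6 = 14977/388
  p_7/q_7 = 29761/771
  p_8/q_8 = 44738/1159
  p_9/q_9 = 74499/1930
q_8 = 1159 ≤ 1379 < 1930 = q_9, so the answer is 44738/1159.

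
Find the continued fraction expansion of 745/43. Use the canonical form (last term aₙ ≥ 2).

745 = 17·43 + 14
43 = 3·14 + 1
14 = 14·1 + 0  (stop)
So 745/43 = [17; 3, 14].

[17; 3, 14]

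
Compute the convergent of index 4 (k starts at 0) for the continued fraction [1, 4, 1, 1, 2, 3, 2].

28/23

Using pₖ = aₖpₖ₋₁ + pₖ₋₂, qₖ = aₖqₖ₋₁ + qₖ₋₂ (with p₋₁=1, p₋₂=0, q₋₁=0, q₋₂=1):
  k=0: a=1, p=1, q=1
  k=1: a=4, p=5, q=4
  k=2: a=1, p=6, q=5
  k=3: a=1, p=11, q=9
  k=4: a=2, p=28, q=23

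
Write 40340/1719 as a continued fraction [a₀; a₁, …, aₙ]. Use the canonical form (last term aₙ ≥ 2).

[23; 2, 7, 9, 2, 2, 2]

40340 = 23×1719 + 803
1719 = 2×803 + 113
803 = 7×113 + 12
113 = 9×12 + 5
12 = 2×5 + 2
5 = 2×2 + 1
2 = 2×1 + 0  (stop)
So 40340/1719 = [23; 2, 7, 9, 2, 2, 2].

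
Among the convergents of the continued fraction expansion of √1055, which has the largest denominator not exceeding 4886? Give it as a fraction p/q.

108908/3353

√1055 = [32; 2, 12, 2, 64, …] (period length 4).
Convergents:
  p_0/q_0 = 32/1
  p_1/q_1 = 65/2
  p_2/q_2 = 812/25
  p_3/q_3 = 1689/52
  p_4/q_4 = 108908/3353
  p_5/q_5 = 219505/6758
q_4 = 3353 ≤ 4886 < 6758 = q_5, so the answer is 108908/3353.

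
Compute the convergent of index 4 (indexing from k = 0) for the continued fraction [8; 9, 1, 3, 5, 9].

1661/205

Using pₖ = aₖpₖ₋₁ + pₖ₋₂, qₖ = aₖqₖ₋₁ + qₖ₋₂ (with p₋₁=1, p₋₂=0, q₋₁=0, q₋₂=1):
  k=0: a=8, p=8, q=1
  k=1: a=9, p=73, q=9
  k=2: a=1, p=81, q=10
  k=3: a=3, p=316, q=39
  k=4: a=5, p=1661, q=205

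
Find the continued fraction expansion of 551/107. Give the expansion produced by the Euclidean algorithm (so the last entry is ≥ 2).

[5; 6, 1, 2, 5]

551 = 5·107 + 16
107 = 6·16 + 11
16 = 1·11 + 5
11 = 2·5 + 1
5 = 5·1 + 0  (stop)
So 551/107 = [5; 6, 1, 2, 5].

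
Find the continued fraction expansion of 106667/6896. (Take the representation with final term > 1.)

[15; 2, 7, 3, 3, 10, 1, 3]

106667 = 15*6896 + 3227
6896 = 2*3227 + 442
3227 = 7*442 + 133
442 = 3*133 + 43
133 = 3*43 + 4
43 = 10*4 + 3
4 = 1*3 + 1
3 = 3*1 + 0  (stop)
So 106667/6896 = [15; 2, 7, 3, 3, 10, 1, 3].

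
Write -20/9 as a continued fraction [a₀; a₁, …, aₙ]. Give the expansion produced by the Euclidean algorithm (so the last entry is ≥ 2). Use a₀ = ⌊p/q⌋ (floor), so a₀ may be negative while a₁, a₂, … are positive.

[-3; 1, 3, 2]

-20 = -3×9 + 7
9 = 1×7 + 2
7 = 3×2 + 1
2 = 2×1 + 0  (stop)
So -20/9 = [-3; 1, 3, 2].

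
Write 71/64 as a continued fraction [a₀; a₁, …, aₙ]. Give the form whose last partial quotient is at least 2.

[1; 9, 7]

71 = 1*64 + 7
64 = 9*7 + 1
7 = 7*1 + 0  (stop)
So 71/64 = [1; 9, 7].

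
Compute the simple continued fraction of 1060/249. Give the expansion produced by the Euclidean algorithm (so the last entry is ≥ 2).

[4; 3, 1, 8, 7]

1060 = 4·249 + 64
249 = 3·64 + 57
64 = 1·57 + 7
57 = 8·7 + 1
7 = 7·1 + 0  (stop)
So 1060/249 = [4; 3, 1, 8, 7].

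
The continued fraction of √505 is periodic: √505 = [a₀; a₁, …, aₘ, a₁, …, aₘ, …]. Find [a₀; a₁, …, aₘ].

a₀ = ⌊√505⌋ = 22.
With m₀=0, d₀=1 and mₖ₊₁ = dₖaₖ − mₖ, dₖ₊₁ = (n − mₖ₊₁²)/dₖ, aₖ₊₁ = ⌊(a₀+mₖ₊₁)/dₖ₊₁⌋:
  k=1: m=22, d=21, a=2
  k=2: m=20, d=5, a=8
  k=3: m=20, d=21, a=2
  k=4: m=22, d=1, a=44
d=1 and a=2a₀=44 at k=4, so the next step gives (m, d) = (22, 21) again — its k=1 value — and the period has length 4.

[22; 2, 8, 2, 44]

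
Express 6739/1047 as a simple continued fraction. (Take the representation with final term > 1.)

[6; 2, 3, 2, 3, 2, 2, 3]

6739 = 6·1047 + 457
1047 = 2·457 + 133
457 = 3·133 + 58
133 = 2·58 + 17
58 = 3·17 + 7
17 = 2·7 + 3
7 = 2·3 + 1
3 = 3·1 + 0  (stop)
So 6739/1047 = [6; 2, 3, 2, 3, 2, 2, 3].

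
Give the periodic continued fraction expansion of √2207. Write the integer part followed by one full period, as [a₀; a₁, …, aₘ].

a₀ = ⌊√2207⌋ = 46.
With m₀=0, d₀=1 and mₖ₊₁ = dₖaₖ − mₖ, dₖ₊₁ = (n − mₖ₊₁²)/dₖ, aₖ₊₁ = ⌊(a₀+mₖ₊₁)/dₖ₊₁⌋:
  k=1: m=46, d=91, a=1
  k=2: m=45, d=2, a=45
  k=3: m=45, d=91, a=1
  k=4: m=46, d=1, a=92
d=1 and a=2a₀=92 at k=4, so the next step gives (m, d) = (46, 91) again — its k=1 value — and the period has length 4.

[46; 1, 45, 1, 92]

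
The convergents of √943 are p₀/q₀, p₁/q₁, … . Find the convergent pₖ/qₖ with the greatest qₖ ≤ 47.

737/24

√943 = [30; 1, 2, 2, 2, 1, 60, …] (period length 6).
Convergents:
  p_0/q_0 = 30/1
  p_1/q_1 = 31/1
  p_2/q_2 = 92/3
  p_3/q_3 = 215/7
  p_4/q_4 = 522/17
  p_5/q_5 = 737/24
  p_6/q_6 = 44742/1457
q_5 = 24 ≤ 47 < 1457 = q_6, so the answer is 737/24.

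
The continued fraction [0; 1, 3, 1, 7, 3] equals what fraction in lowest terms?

Using pₖ = aₖpₖ₋₁ + pₖ₋₂ and qₖ = aₖqₖ₋₁ + qₖ₋₂:
  k=0: a=0, p=0, q=1
  k=1: a=1, p=1, q=1
  k=2: a=3, p=3, q=4
  k=3: a=1, p=4, q=5
  k=4: a=7, p=31, q=39
  k=5: a=3, p=97, q=122

97/122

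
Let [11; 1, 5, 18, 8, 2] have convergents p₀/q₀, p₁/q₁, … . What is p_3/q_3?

Using pₖ = aₖpₖ₋₁ + pₖ₋₂, qₖ = aₖqₖ₋₁ + qₖ₋₂ (with p₋₁=1, p₋₂=0, q₋₁=0, q₋₂=1):
  k=0: a=11, p=11, q=1
  k=1: a=1, p=12, q=1
  k=2: a=5, p=71, q=6
  k=3: a=18, p=1290, q=109

1290/109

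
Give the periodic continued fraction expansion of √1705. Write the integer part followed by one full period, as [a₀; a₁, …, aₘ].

a₀ = ⌊√1705⌋ = 41.
With m₀=0, d₀=1 and mₖ₊₁ = dₖaₖ − mₖ, dₖ₊₁ = (n − mₖ₊₁²)/dₖ, aₖ₊₁ = ⌊(a₀+mₖ₊₁)/dₖ₊₁⌋:
  k=1: m=41, d=24, a=3
  k=2: m=31, d=31, a=2
  k=3: m=31, d=24, a=3
  k=4: m=41, d=1, a=82
d=1 and a=2a₀=82 at k=4, so the next step gives (m, d) = (41, 24) again — its k=1 value — and the period has length 4.

[41; 3, 2, 3, 82]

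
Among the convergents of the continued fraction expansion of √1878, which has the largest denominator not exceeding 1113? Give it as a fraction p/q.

16901/390

√1878 = [43; 2, 1, 42, 1, 2, 86, …] (period length 6).
Convergents:
  p_0/q_0 = 43/1
  p_1/q_1 = 87/2
  p_2/q_2 = 130/3
  p_3/q_3 = 5547/128
  p_4/q_4 = 5677/131
  p_5/q_5 = 16901/390
  p_6/q_6 = 1459163/33671
q_5 = 390 ≤ 1113 < 33671 = q_6, so the answer is 16901/390.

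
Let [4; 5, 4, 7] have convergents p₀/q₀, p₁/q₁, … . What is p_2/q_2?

88/21

Using pₖ = aₖpₖ₋₁ + pₖ₋₂, qₖ = aₖqₖ₋₁ + qₖ₋₂ (with p₋₁=1, p₋₂=0, q₋₁=0, q₋₂=1):
  k=0: a=4, p=4, q=1
  k=1: a=5, p=21, q=5
  k=2: a=4, p=88, q=21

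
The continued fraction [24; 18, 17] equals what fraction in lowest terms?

Using pₖ = aₖpₖ₋₁ + pₖ₋₂ and qₖ = aₖqₖ₋₁ + qₖ₋₂:
  k=0: a=24, p=24, q=1
  k=1: a=18, p=433, q=18
  k=2: a=17, p=7385, q=307

7385/307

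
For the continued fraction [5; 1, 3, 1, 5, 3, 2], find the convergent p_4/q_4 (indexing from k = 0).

Using pₖ = aₖpₖ₋₁ + pₖ₋₂, qₖ = aₖqₖ₋₁ + qₖ₋₂ (with p₋₁=1, p₋₂=0, q₋₁=0, q₋₂=1):
  k=0: a=5, p=5, q=1
  k=1: a=1, p=6, q=1
  k=2: a=3, p=23, q=4
  k=3: a=1, p=29, q=5
  k=4: a=5, p=168, q=29

168/29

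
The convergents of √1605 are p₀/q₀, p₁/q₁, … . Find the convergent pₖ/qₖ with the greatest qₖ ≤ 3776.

√1605 = [40; 16, 80, …] (period length 2).
Convergents:
  p_0/q_0 = 40/1
  p_1/q_1 = 641/16
  p_2/q_2 = 51320/1281
  p_3/q_3 = 821761/20512
q_2 = 1281 ≤ 3776 < 20512 = q_3, so the answer is 51320/1281.

51320/1281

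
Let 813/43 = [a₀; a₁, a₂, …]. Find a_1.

813 = 18·43 + 39   →  a_0 = 18
43 = 1·39 + 4   →  a_1 = 1

1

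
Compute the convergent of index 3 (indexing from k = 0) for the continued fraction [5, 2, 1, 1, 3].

Using pₖ = aₖpₖ₋₁ + pₖ₋₂, qₖ = aₖqₖ₋₁ + qₖ₋₂ (with p₋₁=1, p₋₂=0, q₋₁=0, q₋₂=1):
  k=0: a=5, p=5, q=1
  k=1: a=2, p=11, q=2
  k=2: a=1, p=16, q=3
  k=3: a=1, p=27, q=5

27/5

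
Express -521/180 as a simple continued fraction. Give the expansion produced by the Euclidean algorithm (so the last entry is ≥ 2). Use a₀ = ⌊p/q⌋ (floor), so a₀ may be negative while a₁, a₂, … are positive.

[-3; 9, 2, 9]

-521 = -3×180 + 19
180 = 9×19 + 9
19 = 2×9 + 1
9 = 9×1 + 0  (stop)
So -521/180 = [-3; 9, 2, 9].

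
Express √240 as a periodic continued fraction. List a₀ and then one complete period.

[15; 2, 30]

a₀ = ⌊√240⌋ = 15.
With m₀=0, d₀=1 and mₖ₊₁ = dₖaₖ − mₖ, dₖ₊₁ = (n − mₖ₊₁²)/dₖ, aₖ₊₁ = ⌊(a₀+mₖ₊₁)/dₖ₊₁⌋:
  k=1: m=15, d=15, a=2
  k=2: m=15, d=1, a=30
d=1 and a=2a₀=30 at k=2, so the next step gives (m, d) = (15, 15) again — its k=1 value — and the period has length 2.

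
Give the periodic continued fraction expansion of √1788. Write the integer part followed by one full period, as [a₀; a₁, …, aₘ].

[42; 3, 1, 1, 20, 1, 1, 3, 84]

a₀ = ⌊√1788⌋ = 42.
With m₀=0, d₀=1 and mₖ₊₁ = dₖaₖ − mₖ, dₖ₊₁ = (n − mₖ₊₁²)/dₖ, aₖ₊₁ = ⌊(a₀+mₖ₊₁)/dₖ₊₁⌋:
  k=1: m=42, d=24, a=3
  k=2: m=30, d=37, a=1
  k=3: m=7, d=47, a=1
  k=4: m=40, d=4, a=20
  k=5: m=40, d=47, a=1
  k=6: m=7, d=37, a=1
  k=7: m=30, d=24, a=3
  k=8: m=42, d=1, a=84
d=1 and a=2a₀=84 at k=8, so the next step gives (m, d) = (42, 24) again — its k=1 value — and the period has length 8.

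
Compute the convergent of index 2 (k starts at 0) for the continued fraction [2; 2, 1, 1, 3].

7/3

Using pₖ = aₖpₖ₋₁ + pₖ₋₂, qₖ = aₖqₖ₋₁ + qₖ₋₂ (with p₋₁=1, p₋₂=0, q₋₁=0, q₋₂=1):
  k=0: a=2, p=2, q=1
  k=1: a=2, p=5, q=2
  k=2: a=1, p=7, q=3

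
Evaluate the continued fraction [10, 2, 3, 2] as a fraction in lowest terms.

Using pₖ = aₖpₖ₋₁ + pₖ₋₂ and qₖ = aₖqₖ₋₁ + qₖ₋₂:
  k=0: a=10, p=10, q=1
  k=1: a=2, p=21, q=2
  k=2: a=3, p=73, q=7
  k=3: a=2, p=167, q=16

167/16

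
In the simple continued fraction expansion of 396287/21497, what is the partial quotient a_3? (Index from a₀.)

3

396287 = 18·21497 + 9341   →  a_0 = 18
21497 = 2·9341 + 2815   →  a_1 = 2
9341 = 3·2815 + 896   →  a_2 = 3
2815 = 3·896 + 127   →  a_3 = 3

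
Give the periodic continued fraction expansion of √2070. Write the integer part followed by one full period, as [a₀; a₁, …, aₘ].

[45; 2, 90]

a₀ = ⌊√2070⌋ = 45.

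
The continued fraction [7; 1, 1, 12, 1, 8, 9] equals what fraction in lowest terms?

Using pₖ = aₖpₖ₋₁ + pₖ₋₂ and qₖ = aₖqₖ₋₁ + qₖ₋₂:
  k=0: a=7, p=7, q=1
  k=1: a=1, p=8, q=1
  k=2: a=1, p=15, q=2
  k=3: a=12, p=188, q=25
  k=4: a=1, p=203, q=27
  k=5: a=8, p=1812, q=241
  k=6: a=9, p=16511, q=2196

16511/2196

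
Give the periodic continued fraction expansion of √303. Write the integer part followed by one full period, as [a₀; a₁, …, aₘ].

a₀ = ⌊√303⌋ = 17.
With m₀=0, d₀=1 and mₖ₊₁ = dₖaₖ − mₖ, dₖ₊₁ = (n − mₖ₊₁²)/dₖ, aₖ₊₁ = ⌊(a₀+mₖ₊₁)/dₖ₊₁⌋:
  k=1: m=17, d=14, a=2
  k=2: m=11, d=13, a=2
  k=3: m=15, d=6, a=5
  k=4: m=15, d=13, a=2
  k=5: m=11, d=14, a=2
  k=6: m=17, d=1, a=34
d=1 and a=2a₀=34 at k=6, so the next step gives (m, d) = (17, 14) again — its k=1 value — and the period has length 6.

[17; 2, 2, 5, 2, 2, 34]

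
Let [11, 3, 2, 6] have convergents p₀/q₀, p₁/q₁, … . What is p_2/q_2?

79/7

Using pₖ = aₖpₖ₋₁ + pₖ₋₂, qₖ = aₖqₖ₋₁ + qₖ₋₂ (with p₋₁=1, p₋₂=0, q₋₁=0, q₋₂=1):
  k=0: a=11, p=11, q=1
  k=1: a=3, p=34, q=3
  k=2: a=2, p=79, q=7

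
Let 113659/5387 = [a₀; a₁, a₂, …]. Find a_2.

113659 = 21·5387 + 532   →  a_0 = 21
5387 = 10·532 + 67   →  a_1 = 10
532 = 7·67 + 63   →  a_2 = 7

7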